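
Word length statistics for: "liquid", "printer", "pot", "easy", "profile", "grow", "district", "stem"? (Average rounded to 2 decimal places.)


Lengths: "liquid"=6, "printer"=7, "pot"=3, "easy"=4, "profile"=7, "grow"=4, "district"=8, "stem"=4
Sum = 43, Count = 8
Average = 43/8 = 5.38
= avg=5.38, min=3, max=8


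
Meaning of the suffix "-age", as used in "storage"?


Suffix: -age
As in: storage -> store + -age, with a spelling change
Meaning = result / collection


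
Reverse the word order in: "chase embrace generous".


Original: "chase embrace generous"
Words (1..n): chase | embrace | generous
Reversed (n..1): generous | embrace | chase
Result = "generous embrace chase"


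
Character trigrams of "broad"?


Word: "broad" (length 5)
Number of trigrams = 5 - 3 + 1 = 3
  Position 0: "bro"
  Position 1: "roa"
  Position 2: "oad"
Trigrams = "bro", "roa", "oad"


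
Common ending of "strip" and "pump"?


Word 1: "strip"
Word 2: "pump"
Comparing from end:
  Pos -1: 'p' == 'p'
  Pos -2: 'i' != 'm' (stop)
LCS = "p" (length 1)


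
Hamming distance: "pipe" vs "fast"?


Comparing character by character (same length = 4):
  Pos 0: 'p' vs 'f' !=
  Pos 1: 'i' vs 'a' !=
  Pos 2: 'p' vs 's' !=
  Pos 3: 'e' vs 't' !=
Hamming distance = 4


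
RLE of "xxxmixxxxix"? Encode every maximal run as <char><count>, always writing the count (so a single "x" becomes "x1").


String: "xxxmixxxxix"
Scanning for consecutive runs:
  'x' x 3
  'm' x 1
  'i' x 1
  'x' x 4
  'i' x 1
  'x' x 1
RLE = "x3m1i1x4i1x1"


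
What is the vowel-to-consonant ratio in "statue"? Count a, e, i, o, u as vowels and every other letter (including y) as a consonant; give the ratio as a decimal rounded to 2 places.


Word: "statue"
Vowels (a,e,i,o,u): 3
Consonants: 3
Ratio = 3/3
= 1.00


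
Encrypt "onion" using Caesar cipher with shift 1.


Word: "onion"
Shift: 1
Each letter → (letter + shift) mod 26:
  'o' (14) + 1 = 15 → 'p'
  'n' (13) + 1 = 14 → 'o'
  'i' (8) + 1 = 9 → 'j'
  'o' (14) + 1 = 15 → 'p'
  'n' (13) + 1 = 14 → 'o'
Result = "pojpo"


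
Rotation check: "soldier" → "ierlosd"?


Word: "soldier", Candidate: "ierlosd"
Method: check if candidate is substring of word+word
"soldiersoldier" contains "ierlosd"? No
Is rotation = No


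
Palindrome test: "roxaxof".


Word: "roxaxof"
Reversed: "foxaxor"
Forward == Backward? roxaxof != foxaxor
Palindrome = No


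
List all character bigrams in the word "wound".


Word: "wound" (length 5)
Number of bigrams = 5 - 2 + 1 = 4
  Position 0: "wo"
  Position 1: "ou"
  Position 2: "un"
  Position 3: "nd"
Bigrams = "wo", "ou", "un", "nd"


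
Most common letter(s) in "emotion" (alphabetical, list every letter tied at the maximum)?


Word: "emotion"
Letter counts:
  'e': 1
  'i': 1
  'm': 1
  'n': 1
  'o': 2
  't': 1
Maximum count = 2
Most frequent = 'o' (2 times each)


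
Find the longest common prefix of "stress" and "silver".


Word 1: "stress"
Word 2: "silver"
Comparing from start:
  Pos 0: 's' == 's'
  Pos 1: 't' != 'i' (stop)
LCP = "s" (length 1)


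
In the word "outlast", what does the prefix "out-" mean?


Prefix: out-
As in: outlast -> out- + last
Meaning = surpass


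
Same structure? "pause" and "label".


Pattern of "pause": [0, 1, 2, 3, 4]
Pattern of "label": [0, 1, 2, 3, 0]
Patterns do not match
Same pattern = No


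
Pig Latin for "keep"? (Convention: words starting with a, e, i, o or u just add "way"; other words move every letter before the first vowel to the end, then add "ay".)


Word: "keep"
Starts with consonant(s) → move to end, add 'ay'
Consonant cluster: "k"
Pig Latin = "eepkay"


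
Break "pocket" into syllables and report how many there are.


Word: "pocket"
Syllable breakdown: pock · et
Counting: 2 parts
= 2 syllables


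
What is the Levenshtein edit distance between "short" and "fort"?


Word 1: "short" (length 5)
Word 2: "fort" (length 4)
One optimal edit sequence (insert/delete/substitute each cost 1):
  1. delete 's'  (+1)
  2. substitute 'h' -> 'f'  (+1)
  3. keep 'o'
  4. keep 'r'
  5. keep 't'
Total edit operations: 2
Edit distance = 2


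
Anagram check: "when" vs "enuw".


Word 1: "when" → sorted: ehnw
Word 2: "enuw" → sorted: enuw
Same letters? ehnw != enuw
Anagram = No


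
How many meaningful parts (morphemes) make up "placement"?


Word: "placement"
Morphemes: place / -ment
Each morpheme carries meaning
= 2 morphemes


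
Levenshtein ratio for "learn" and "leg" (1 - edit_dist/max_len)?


Word 1: "learn" (length 5)
Word 2: "leg" (length 3)
One optimal edit sequence:
  1. keep 'l'
  2. keep 'e'
  3. delete 'a'  (+1)
  4. delete 'r'  (+1)
  5. substitute 'n' -> 'g'  (+1)
Edit distance = 3
Max length = max(5, 3) = 5
Similarity = 1 - 3/5
= 0.4000


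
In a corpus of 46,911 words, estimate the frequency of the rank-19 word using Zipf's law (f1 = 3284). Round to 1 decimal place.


Zipf's law: f(r) = f(1) / r
f(1) = 3284
f(19) = 3284 / 19
= 172.8 occurrences


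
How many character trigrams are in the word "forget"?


Word: "forget" (length 6)
Number of 3-grams = length - 3 + 1 = 6 - 3 + 1
= 4


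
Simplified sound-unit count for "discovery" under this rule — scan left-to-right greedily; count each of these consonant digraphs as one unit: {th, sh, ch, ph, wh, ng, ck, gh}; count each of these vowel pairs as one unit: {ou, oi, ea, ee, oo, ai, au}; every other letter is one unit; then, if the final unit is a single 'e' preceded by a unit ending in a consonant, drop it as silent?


Word: "discovery" (9 letters)
Left-to-right scan:
  [1] 'd' (letter)
  [2] 'i' (letter)
  [3] 's' (letter)
  [4] 'c' (letter)
  [5] 'o' (letter)
  [6] 'v' (letter)
  [7] 'e' (letter)
  [8] 'r' (letter)
  [9] 'y' (letter)
Units from scan: 9
Sound units = 9 units


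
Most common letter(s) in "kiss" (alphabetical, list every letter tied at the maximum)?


Word: "kiss"
Letter counts:
  'i': 1
  'k': 1
  's': 2
Maximum count = 2
Most frequent = 's' (2 times each)


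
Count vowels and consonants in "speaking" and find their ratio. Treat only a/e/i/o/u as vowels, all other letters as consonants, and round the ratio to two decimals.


Word: "speaking"
Vowels (a,e,i,o,u): 3
Consonants: 5
Ratio = 3/5
= 0.60


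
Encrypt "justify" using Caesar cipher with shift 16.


Word: "justify"
Shift: 16
Each letter → (letter + shift) mod 26:
  'j' (9) + 16 = 25 → 'z'
  'u' (20) + 16 = 10 → 'k'
  's' (18) + 16 = 8 → 'i'
  't' (19) + 16 = 9 → 'j'
  'i' (8) + 16 = 24 → 'y'
  'f' (5) + 16 = 21 → 'v'
  'y' (24) + 16 = 14 → 'o'
Result = "zkijyvo"


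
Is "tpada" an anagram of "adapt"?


Word 1: "adapt" → sorted: aadpt
Word 2: "tpada" → sorted: aadpt
Same letters? aadpt == aadpt
Anagram = Yes


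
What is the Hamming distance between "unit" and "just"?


Comparing character by character (same length = 4):
  Pos 0: 'u' vs 'j' !=
  Pos 1: 'n' vs 'u' !=
  Pos 2: 'i' vs 's' !=
  Pos 3: 't' vs 't' =
Hamming distance = 3


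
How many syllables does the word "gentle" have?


Word: "gentle"
Syllable breakdown: gen / tle
Counting: 2 parts
= 2 syllables


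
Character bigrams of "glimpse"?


Word: "glimpse" (length 7)
Number of bigrams = 7 - 2 + 1 = 6
  Position 0: "gl"
  Position 1: "li"
  Position 2: "im"
  Position 3: "mp"
  Position 4: "ps"
  Position 5: "se"
Bigrams = "gl", "li", "im", "mp", "ps", "se"


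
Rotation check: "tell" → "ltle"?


Word: "tell", Candidate: "ltle"
Method: check if candidate is substring of word+word
"telltell" contains "ltle"? No
Is rotation = No


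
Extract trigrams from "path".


Word: "path" (length 4)
Number of trigrams = 4 - 3 + 1 = 2
  Position 0: "pat"
  Position 1: "ath"
Trigrams = "pat", "ath"


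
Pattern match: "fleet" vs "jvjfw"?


Pattern of "fleet": [0, 1, 2, 2, 3]
Pattern of "jvjfw": [0, 1, 0, 2, 3]
Patterns do not match
Same pattern = No


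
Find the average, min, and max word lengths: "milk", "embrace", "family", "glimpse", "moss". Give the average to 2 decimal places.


Lengths: "milk"=4, "embrace"=7, "family"=6, "glimpse"=7, "moss"=4
Sum = 28, Count = 5
Average = 28/5 = 5.60
= avg=5.60, min=4, max=7


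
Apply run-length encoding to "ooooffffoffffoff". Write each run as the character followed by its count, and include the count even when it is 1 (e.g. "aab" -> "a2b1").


String: "ooooffffoffffoff"
Scanning for consecutive runs:
  'o' x 4
  'f' x 4
  'o' x 1
  'f' x 4
  'o' x 1
  'f' x 2
RLE = "o4f4o1f4o1f2"


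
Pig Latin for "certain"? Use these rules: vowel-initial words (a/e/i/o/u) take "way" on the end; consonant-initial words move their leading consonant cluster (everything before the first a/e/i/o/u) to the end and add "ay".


Word: "certain"
Starts with consonant(s) → move to end, add 'ay'
Consonant cluster: "c"
Pig Latin = "ertaincay"


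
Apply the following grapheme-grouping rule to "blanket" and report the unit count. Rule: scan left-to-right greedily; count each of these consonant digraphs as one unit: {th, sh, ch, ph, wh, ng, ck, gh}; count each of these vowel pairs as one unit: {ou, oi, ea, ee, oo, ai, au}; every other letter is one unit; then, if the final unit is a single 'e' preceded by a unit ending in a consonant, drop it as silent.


Word: "blanket" (7 letters)
Left-to-right scan:
  [1] 'b' (letter)
  [2] 'l' (letter)
  [3] 'a' (letter)
  [4] 'n' (letter)
  [5] 'k' (letter)
  [6] 'e' (letter)
  [7] 't' (letter)
Units from scan: 7
Sound units = 7 units


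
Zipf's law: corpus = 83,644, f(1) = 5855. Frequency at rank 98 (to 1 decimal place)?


Zipf's law: f(r) = f(1) / r
f(1) = 5855
f(98) = 5855 / 98
= 59.7 occurrences


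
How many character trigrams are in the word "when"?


Word: "when" (length 4)
Number of 3-grams = length - 3 + 1 = 4 - 3 + 1
= 2


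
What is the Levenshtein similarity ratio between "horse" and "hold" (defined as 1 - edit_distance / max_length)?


Word 1: "horse" (length 5)
Word 2: "hold" (length 4)
One optimal edit sequence:
  1. keep 'h'
  2. keep 'o'
  3. delete 'r'  (+1)
  4. substitute 's' -> 'l'  (+1)
  5. substitute 'e' -> 'd'  (+1)
Edit distance = 3
Max length = max(5, 4) = 5
Similarity = 1 - 3/5
= 0.4000


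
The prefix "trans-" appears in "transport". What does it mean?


Prefix: trans-
Example: transport (trans- + port)
Meaning = across


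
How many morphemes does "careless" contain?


Word: "careless"
Morphemes: care | -less
Each morpheme carries meaning
= 2 morphemes


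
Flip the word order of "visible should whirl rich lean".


Original: "visible should whirl rich lean"
Words (1..n): visible | should | whirl | rich | lean
Reversed (n..1): lean | rich | whirl | should | visible
Result = "lean rich whirl should visible"


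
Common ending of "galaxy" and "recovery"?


Word 1: "galaxy"
Word 2: "recovery"
Comparing from end:
  Pos -1: 'y' == 'y'
  Pos -2: 'x' != 'r' (stop)
LCS = "y" (length 1)


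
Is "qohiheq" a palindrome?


Word: "qohiheq"
Reversed: "qehihoq"
Forward == Backward? qohiheq != qehihoq
Palindrome = No


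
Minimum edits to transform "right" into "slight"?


Word 1: "right" (length 5)
Word 2: "slight" (length 6)
One optimal edit sequence (insert/delete/substitute each cost 1):
  1. insert 's'  (+1)
  2. substitute 'r' -> 'l'  (+1)
  3. keep 'i'
  4. keep 'g'
  5. keep 'h'
  6. keep 't'
Total edit operations: 2
Edit distance = 2


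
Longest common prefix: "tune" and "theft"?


Word 1: "tune"
Word 2: "theft"
Comparing from start:
  Pos 0: 't' == 't'
  Pos 1: 'u' != 'h' (stop)
LCP = "t" (length 1)


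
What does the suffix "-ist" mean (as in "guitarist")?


Suffix: -ist
Example: guitarist (guitar + -ist)
Meaning = one who practices


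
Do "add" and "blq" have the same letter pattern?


Pattern of "add": [0, 1, 1]
Pattern of "blq": [0, 1, 2]
Patterns do not match
Same pattern = No


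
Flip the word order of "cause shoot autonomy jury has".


Original: "cause shoot autonomy jury has"
Words (1..n): cause | shoot | autonomy | jury | has
Reversed (n..1): has | jury | autonomy | shoot | cause
Result = "has jury autonomy shoot cause"


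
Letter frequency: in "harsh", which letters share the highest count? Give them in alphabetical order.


Word: "harsh"
Letter counts:
  'a': 1
  'h': 2
  'r': 1
  's': 1
Maximum count = 2
Most frequent = 'h' (2 times each)


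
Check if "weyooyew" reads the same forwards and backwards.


Word: "weyooyew"
Reversed: "weyooyew"
Forward == Backward? weyooyew == weyooyew
Palindrome = Yes


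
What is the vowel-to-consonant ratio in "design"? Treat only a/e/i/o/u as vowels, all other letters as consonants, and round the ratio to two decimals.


Word: "design"
Vowels (a,e,i,o,u): 2
Consonants: 4
Ratio = 2/4
= 0.50


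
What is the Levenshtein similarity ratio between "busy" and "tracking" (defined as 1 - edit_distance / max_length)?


Word 1: "busy" (length 4)
Word 2: "tracking" (length 8)
One optimal edit sequence:
  1. insert 't'  (+1)
  2. insert 'r'  (+1)
  3. insert 'a'  (+1)
  4. insert 'c'  (+1)
  5. substitute 'b' -> 'k'  (+1)
  6. substitute 'u' -> 'i'  (+1)
  7. substitute 's' -> 'n'  (+1)
  8. substitute 'y' -> 'g'  (+1)
Edit distance = 8
Max length = max(4, 8) = 8
Similarity = 1 - 8/8
= 0.0000


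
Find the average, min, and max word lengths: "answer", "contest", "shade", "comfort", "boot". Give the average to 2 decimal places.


Lengths: "answer"=6, "contest"=7, "shade"=5, "comfort"=7, "boot"=4
Sum = 29, Count = 5
Average = 29/5 = 5.80
= avg=5.80, min=4, max=7


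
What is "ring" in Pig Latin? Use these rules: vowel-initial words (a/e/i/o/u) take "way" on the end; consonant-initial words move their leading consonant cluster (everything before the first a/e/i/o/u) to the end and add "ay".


Word: "ring"
Starts with consonant(s) → move to end, add 'ay'
Consonant cluster: "r"
Pig Latin = "ingray"


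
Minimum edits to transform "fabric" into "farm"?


Word 1: "fabric" (length 6)
Word 2: "farm" (length 4)
One optimal edit sequence (insert/delete/substitute each cost 1):
  1. keep 'f'
  2. keep 'a'
  3. delete 'b'  (+1)
  4. keep 'r'
  5. delete 'i'  (+1)
  6. substitute 'c' -> 'm'  (+1)
Total edit operations: 3
Edit distance = 3


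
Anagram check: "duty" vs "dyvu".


Word 1: "duty" → sorted: dtuy
Word 2: "dyvu" → sorted: duvy
Same letters? dtuy != duvy
Anagram = No


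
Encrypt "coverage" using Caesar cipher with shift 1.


Word: "coverage"
Shift: 1
Each letter → (letter + shift) mod 26:
  'c' (2) + 1 = 3 → 'd'
  'o' (14) + 1 = 15 → 'p'
  'v' (21) + 1 = 22 → 'w'
  'e' (4) + 1 = 5 → 'f'
  'r' (17) + 1 = 18 → 's'
  'a' (0) + 1 = 1 → 'b'
  'g' (6) + 1 = 7 → 'h'
  'e' (4) + 1 = 5 → 'f'
Result = "dpwfsbhf"


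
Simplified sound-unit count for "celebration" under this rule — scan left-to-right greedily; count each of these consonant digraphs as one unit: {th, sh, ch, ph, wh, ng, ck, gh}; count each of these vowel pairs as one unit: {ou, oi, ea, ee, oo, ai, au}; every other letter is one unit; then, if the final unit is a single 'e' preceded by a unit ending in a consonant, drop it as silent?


Word: "celebration" (11 letters)
Left-to-right scan:
  [1] 'c' (letter)
  [2] 'e' (letter)
  [3] 'l' (letter)
  [4] 'e' (letter)
  [5] 'b' (letter)
  [6] 'r' (letter)
  [7] 'a' (letter)
  [8] 't' (letter)
  [9] 'i' (letter)
  [10] 'o' (letter)
  [11] 'n' (letter)
Units from scan: 11
Sound units = 11 units


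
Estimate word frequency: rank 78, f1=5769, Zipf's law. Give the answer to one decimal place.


Zipf's law: f(r) = f(1) / r
f(1) = 5769
f(78) = 5769 / 78
= 74.0 occurrences


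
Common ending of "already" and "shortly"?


Word 1: "already"
Word 2: "shortly"
Comparing from end:
  Pos -1: 'y' == 'y'
  Pos -2: 'd' != 'l' (stop)
LCS = "y" (length 1)


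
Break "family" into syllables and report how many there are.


Word: "family"
Syllable breakdown: fam | i | ly
Counting: 3 parts
= 3 syllables


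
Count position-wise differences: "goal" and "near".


Comparing character by character (same length = 4):
  Pos 0: 'g' vs 'n' !=
  Pos 1: 'o' vs 'e' !=
  Pos 2: 'a' vs 'a' =
  Pos 3: 'l' vs 'r' !=
Hamming distance = 3


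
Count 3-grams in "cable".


Word: "cable" (length 5)
Number of 3-grams = length - 3 + 1 = 5 - 3 + 1
= 3


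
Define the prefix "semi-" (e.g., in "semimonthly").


Prefix: semi-
Example: semimonthly (semi- + monthly)
Meaning = half


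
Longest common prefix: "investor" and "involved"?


Word 1: "investor"
Word 2: "involved"
Comparing from start:
  Pos 0: 'i' == 'i'
  Pos 1: 'n' == 'n'
  Pos 2: 'v' == 'v'
  Pos 3: 'e' != 'o' (stop)
LCP = "inv" (length 3)


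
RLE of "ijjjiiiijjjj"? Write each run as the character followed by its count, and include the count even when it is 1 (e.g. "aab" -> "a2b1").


String: "ijjjiiiijjjj"
Scanning for consecutive runs:
  'i' x 1
  'j' x 3
  'i' x 4
  'j' x 4
RLE = "i1j3i4j4"


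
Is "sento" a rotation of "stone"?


Word: "stone", Candidate: "sento"
Method: check if candidate is substring of word+word
"stonestone" contains "sento"? No
Is rotation = No


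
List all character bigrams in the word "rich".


Word: "rich" (length 4)
Number of bigrams = 4 - 2 + 1 = 3
  Position 0: "ri"
  Position 1: "ic"
  Position 2: "ch"
Bigrams = "ri", "ic", "ch"


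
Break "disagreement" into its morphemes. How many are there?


Word: "disagreement"
Morphemes: dis- / agree / -ment
Each morpheme carries meaning
= 3 morphemes


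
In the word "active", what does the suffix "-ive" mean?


Suffix: -ive
Example: active (act + -ive)
Meaning = tending to


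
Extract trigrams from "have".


Word: "have" (length 4)
Number of trigrams = 4 - 3 + 1 = 2
  Position 0: "hav"
  Position 1: "ave"
Trigrams = "hav", "ave"


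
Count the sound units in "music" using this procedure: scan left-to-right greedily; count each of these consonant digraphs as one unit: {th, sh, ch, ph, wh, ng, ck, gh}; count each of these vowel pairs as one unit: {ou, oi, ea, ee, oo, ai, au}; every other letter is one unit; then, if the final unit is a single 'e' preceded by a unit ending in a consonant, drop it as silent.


Word: "music" (5 letters)
Left-to-right scan:
  (1) 'm' (letter)
  (2) 'u' (letter)
  (3) 's' (letter)
  (4) 'i' (letter)
  (5) 'c' (letter)
Units from scan: 5
Sound units = 5 units


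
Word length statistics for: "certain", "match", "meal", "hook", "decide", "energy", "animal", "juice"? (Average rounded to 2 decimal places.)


Lengths: "certain"=7, "match"=5, "meal"=4, "hook"=4, "decide"=6, "energy"=6, "animal"=6, "juice"=5
Sum = 43, Count = 8
Average = 43/8 = 5.38
= avg=5.38, min=4, max=7


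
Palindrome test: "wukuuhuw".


Word: "wukuuhuw"
Reversed: "wuhuukuw"
Forward == Backward? wukuuhuw != wuhuukuw
Palindrome = No


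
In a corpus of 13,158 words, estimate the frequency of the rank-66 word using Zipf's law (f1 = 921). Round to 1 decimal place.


Zipf's law: f(r) = f(1) / r
f(1) = 921
f(66) = 921 / 66
= 14.0 occurrences


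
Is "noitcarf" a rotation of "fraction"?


Word: "fraction", Candidate: "noitcarf"
Method: check if candidate is substring of word+word
"fractionfraction" contains "noitcarf"? No
Is rotation = No


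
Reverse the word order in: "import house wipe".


Original: "import house wipe"
Words (1..n): import | house | wipe
Reversed (n..1): wipe | house | import
Result = "wipe house import"


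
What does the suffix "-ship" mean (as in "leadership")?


Suffix: -ship
Example: leadership (leader + -ship)
Meaning = state / position


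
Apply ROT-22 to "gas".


Word: "gas"
Shift: 22
Each letter → (letter + shift) mod 26:
  'g' (6) + 22 = 2 → 'c'
  'a' (0) + 22 = 22 → 'w'
  's' (18) + 22 = 14 → 'o'
Result = "cwo"


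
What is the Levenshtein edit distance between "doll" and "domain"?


Word 1: "doll" (length 4)
Word 2: "domain" (length 6)
One optimal edit sequence (insert/delete/substitute each cost 1):
  1. keep 'd'
  2. keep 'o'
  3. insert 'm'  (+1)
  4. insert 'a'  (+1)
  5. substitute 'l' -> 'i'  (+1)
  6. substitute 'l' -> 'n'  (+1)
Total edit operations: 4
Edit distance = 4


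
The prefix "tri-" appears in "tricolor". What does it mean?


Prefix: tri-
Example: tricolor (tri- + color)
Meaning = three


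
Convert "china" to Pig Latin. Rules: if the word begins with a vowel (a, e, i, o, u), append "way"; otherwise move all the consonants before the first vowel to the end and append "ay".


Word: "china"
Starts with consonant(s) → move to end, add 'ay'
Consonant cluster: "ch"
Pig Latin = "inachay"


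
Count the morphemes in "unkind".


Word: "unkind"
Morphemes: un- + kind
Each morpheme carries meaning
= 2 morphemes


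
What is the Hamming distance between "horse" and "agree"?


Comparing character by character (same length = 5):
  Pos 0: 'h' vs 'a' !=
  Pos 1: 'o' vs 'g' !=
  Pos 2: 'r' vs 'r' =
  Pos 3: 's' vs 'e' !=
  Pos 4: 'e' vs 'e' =
Hamming distance = 3


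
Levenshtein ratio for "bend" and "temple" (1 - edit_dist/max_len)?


Word 1: "bend" (length 4)
Word 2: "temple" (length 6)
One optimal edit sequence:
  1. substitute 'b' -> 't'  (+1)
  2. keep 'e'
  3. insert 'm'  (+1)
  4. insert 'p'  (+1)
  5. substitute 'n' -> 'l'  (+1)
  6. substitute 'd' -> 'e'  (+1)
Edit distance = 5
Max length = max(4, 6) = 6
Similarity = 1 - 5/6
= 0.1667


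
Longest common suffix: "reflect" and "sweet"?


Word 1: "reflect"
Word 2: "sweet"
Comparing from end:
  Pos -1: 't' == 't'
  Pos -2: 'c' != 'e' (stop)
LCS = "t" (length 1)


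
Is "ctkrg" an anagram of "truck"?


Word 1: "truck" → sorted: ckrtu
Word 2: "ctkrg" → sorted: cgkrt
Same letters? ckrtu != cgkrt
Anagram = No


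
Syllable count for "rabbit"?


Word: "rabbit"
Syllable breakdown: rab / bit
Counting: 2 parts
= 2 syllables


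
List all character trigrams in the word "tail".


Word: "tail" (length 4)
Number of trigrams = 4 - 3 + 1 = 2
  Position 0: "tai"
  Position 1: "ail"
Trigrams = "tai", "ail"


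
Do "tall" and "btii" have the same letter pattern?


Pattern of "tall": [0, 1, 2, 2]
Pattern of "btii": [0, 1, 2, 2]
Patterns match
Same pattern = Yes


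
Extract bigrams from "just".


Word: "just" (length 4)
Number of bigrams = 4 - 2 + 1 = 3
  Position 0: "ju"
  Position 1: "us"
  Position 2: "st"
Bigrams = "ju", "us", "st"


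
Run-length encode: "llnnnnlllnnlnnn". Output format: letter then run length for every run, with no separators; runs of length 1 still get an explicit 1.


String: "llnnnnlllnnlnnn"
Scanning for consecutive runs:
  'l' x 2
  'n' x 4
  'l' x 3
  'n' x 2
  'l' x 1
  'n' x 3
RLE = "l2n4l3n2l1n3"


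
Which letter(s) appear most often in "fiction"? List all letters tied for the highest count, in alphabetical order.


Word: "fiction"
Letter counts:
  'c': 1
  'f': 1
  'i': 2
  'n': 1
  'o': 1
  't': 1
Maximum count = 2
Most frequent = 'i' (2 times each)


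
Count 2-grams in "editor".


Word: "editor" (length 6)
Number of 2-grams = length - 2 + 1 = 6 - 2 + 1
= 5


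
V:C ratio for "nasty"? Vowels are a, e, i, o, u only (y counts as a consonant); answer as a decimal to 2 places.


Word: "nasty"
Vowels (a,e,i,o,u): 1
Consonants: 4
Ratio = 1/4
= 0.25


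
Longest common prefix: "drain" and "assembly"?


Word 1: "drain"
Word 2: "assembly"
Comparing from start:
  Pos 0: 'd' != 'a' (stop)
LCP = "" (length 0)


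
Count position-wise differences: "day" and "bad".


Comparing character by character (same length = 3):
  Pos 0: 'd' vs 'b' !=
  Pos 1: 'a' vs 'a' =
  Pos 2: 'y' vs 'd' !=
Hamming distance = 2


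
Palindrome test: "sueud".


Word: "sueud"
Reversed: "dueus"
Forward == Backward? sueud != dueus
Palindrome = No


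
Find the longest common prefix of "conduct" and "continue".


Word 1: "conduct"
Word 2: "continue"
Comparing from start:
  Pos 0: 'c' == 'c'
  Pos 1: 'o' == 'o'
  Pos 2: 'n' == 'n'
  Pos 3: 'd' != 't' (stop)
LCP = "con" (length 3)


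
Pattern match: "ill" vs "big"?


Pattern of "ill": [0, 1, 1]
Pattern of "big": [0, 1, 2]
Patterns do not match
Same pattern = No


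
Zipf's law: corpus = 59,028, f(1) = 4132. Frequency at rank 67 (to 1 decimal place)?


Zipf's law: f(r) = f(1) / r
f(1) = 4132
f(67) = 4132 / 67
= 61.7 occurrences


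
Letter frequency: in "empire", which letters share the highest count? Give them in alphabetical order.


Word: "empire"
Letter counts:
  'e': 2
  'i': 1
  'm': 1
  'p': 1
  'r': 1
Maximum count = 2
Most frequent = 'e' (2 times each)


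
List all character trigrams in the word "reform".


Word: "reform" (length 6)
Number of trigrams = 6 - 3 + 1 = 4
  Position 0: "ref"
  Position 1: "efo"
  Position 2: "for"
  Position 3: "orm"
Trigrams = "ref", "efo", "for", "orm"


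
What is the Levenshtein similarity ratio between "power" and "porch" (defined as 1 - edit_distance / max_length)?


Word 1: "power" (length 5)
Word 2: "porch" (length 5)
One optimal edit sequence:
  1. keep 'p'
  2. keep 'o'
  3. substitute 'w' -> 'r'  (+1)
  4. substitute 'e' -> 'c'  (+1)
  5. substitute 'r' -> 'h'  (+1)
Edit distance = 3
Max length = max(5, 5) = 5
Similarity = 1 - 3/5
= 0.4000


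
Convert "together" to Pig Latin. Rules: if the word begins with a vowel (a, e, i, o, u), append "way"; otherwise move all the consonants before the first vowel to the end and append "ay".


Word: "together"
Starts with consonant(s) → move to end, add 'ay'
Consonant cluster: "t"
Pig Latin = "ogethertay"


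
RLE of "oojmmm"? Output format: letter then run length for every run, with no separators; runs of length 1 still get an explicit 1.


String: "oojmmm"
Scanning for consecutive runs:
  'o' x 2
  'j' x 1
  'm' x 3
RLE = "o2j1m3"


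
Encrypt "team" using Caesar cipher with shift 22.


Word: "team"
Shift: 22
Each letter → (letter + shift) mod 26:
  't' (19) + 22 = 15 → 'p'
  'e' (4) + 22 = 0 → 'a'
  'a' (0) + 22 = 22 → 'w'
  'm' (12) + 22 = 8 → 'i'
Result = "pawi"


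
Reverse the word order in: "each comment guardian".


Original: "each comment guardian"
Words (1..n): each | comment | guardian
Reversed (n..1): guardian | comment | each
Result = "guardian comment each"


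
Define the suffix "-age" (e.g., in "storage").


Suffix: -age
Example: storage (store + -age, with a spelling change)
Meaning = result / collection


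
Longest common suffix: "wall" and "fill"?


Word 1: "wall"
Word 2: "fill"
Comparing from end:
  Pos -1: 'l' == 'l'
  Pos -2: 'l' == 'l'
  Pos -3: 'a' != 'i' (stop)
LCS = "ll" (length 2)


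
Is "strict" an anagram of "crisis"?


Word 1: "crisis" → sorted: ciirss
Word 2: "strict" → sorted: cirstt
Same letters? ciirss != cirstt
Anagram = No


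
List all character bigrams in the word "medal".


Word: "medal" (length 5)
Number of bigrams = 5 - 2 + 1 = 4
  Position 0: "me"
  Position 1: "ed"
  Position 2: "da"
  Position 3: "al"
Bigrams = "me", "ed", "da", "al"


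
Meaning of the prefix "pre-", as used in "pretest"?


Prefix: pre-
Example: pretest = pre- + test
Meaning = before


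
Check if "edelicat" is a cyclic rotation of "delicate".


Word: "delicate", Candidate: "edelicat"
Method: check if candidate is substring of word+word
"delicatedelicate" contains "edelicat"? Yes
Is rotation = Yes


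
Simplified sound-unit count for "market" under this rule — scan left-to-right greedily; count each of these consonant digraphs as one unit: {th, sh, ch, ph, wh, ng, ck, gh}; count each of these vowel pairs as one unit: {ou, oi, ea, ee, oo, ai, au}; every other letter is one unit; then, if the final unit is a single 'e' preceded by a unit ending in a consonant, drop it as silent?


Word: "market" (6 letters)
Left-to-right scan:
  [1] 'm' (letter)
  [2] 'a' (letter)
  [3] 'r' (letter)
  [4] 'k' (letter)
  [5] 'e' (letter)
  [6] 't' (letter)
Units from scan: 6
Sound units = 6 units


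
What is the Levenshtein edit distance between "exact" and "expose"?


Word 1: "exact" (length 5)
Word 2: "expose" (length 6)
One optimal edit sequence (insert/delete/substitute each cost 1):
  1. keep 'e'
  2. keep 'x'
  3. insert 'p'  (+1)
  4. substitute 'a' -> 'o'  (+1)
  5. substitute 'c' -> 's'  (+1)
  6. substitute 't' -> 'e'  (+1)
Total edit operations: 4
Edit distance = 4


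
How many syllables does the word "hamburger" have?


Word: "hamburger"
Syllable breakdown: ham / bur / ger
Counting: 3 parts
= 3 syllables


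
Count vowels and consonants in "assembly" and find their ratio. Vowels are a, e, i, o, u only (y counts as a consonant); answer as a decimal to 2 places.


Word: "assembly"
Vowels (a,e,i,o,u): 2
Consonants: 6
Ratio = 2/6
= 0.33


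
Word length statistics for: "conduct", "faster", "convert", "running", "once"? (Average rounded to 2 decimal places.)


Lengths: "conduct"=7, "faster"=6, "convert"=7, "running"=7, "once"=4
Sum = 31, Count = 5
Average = 31/5 = 6.20
= avg=6.20, min=4, max=7


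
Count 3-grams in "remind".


Word: "remind" (length 6)
Number of 3-grams = length - 3 + 1 = 6 - 3 + 1
= 4


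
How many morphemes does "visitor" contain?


Word: "visitor"
Morphemes: visit + -or
Each morpheme carries meaning
= 2 morphemes


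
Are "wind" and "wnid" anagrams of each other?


Word 1: "wind" → sorted: dinw
Word 2: "wnid" → sorted: dinw
Same letters? dinw == dinw
Anagram = Yes


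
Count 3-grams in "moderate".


Word: "moderate" (length 8)
Number of 3-grams = length - 3 + 1 = 8 - 3 + 1
= 6


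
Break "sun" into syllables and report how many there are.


Word: "sun"
Syllable breakdown: sun
Counting: 1 part
= 1 syllable


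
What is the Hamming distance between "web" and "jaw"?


Comparing character by character (same length = 3):
  Pos 0: 'w' vs 'j' !=
  Pos 1: 'e' vs 'a' !=
  Pos 2: 'b' vs 'w' !=
Hamming distance = 3


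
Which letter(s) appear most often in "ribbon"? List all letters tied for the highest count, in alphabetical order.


Word: "ribbon"
Letter counts:
  'b': 2
  'i': 1
  'n': 1
  'o': 1
  'r': 1
Maximum count = 2
Most frequent = 'b' (2 times each)


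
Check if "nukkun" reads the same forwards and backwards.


Word: "nukkun"
Reversed: "nukkun"
Forward == Backward? nukkun == nukkun
Palindrome = Yes


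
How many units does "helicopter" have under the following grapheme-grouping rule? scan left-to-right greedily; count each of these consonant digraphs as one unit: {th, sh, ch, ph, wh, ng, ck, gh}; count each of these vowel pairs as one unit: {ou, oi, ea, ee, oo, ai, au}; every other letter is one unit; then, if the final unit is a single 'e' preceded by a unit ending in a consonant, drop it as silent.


Word: "helicopter" (10 letters)
Left-to-right scan:
  1. 'h' (letter)
  2. 'e' (letter)
  3. 'l' (letter)
  4. 'i' (letter)
  5. 'c' (letter)
  6. 'o' (letter)
  7. 'p' (letter)
  8. 't' (letter)
  9. 'e' (letter)
  10. 'r' (letter)
Units from scan: 10
Sound units = 10 units


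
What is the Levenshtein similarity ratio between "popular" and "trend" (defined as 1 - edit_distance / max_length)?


Word 1: "popular" (length 7)
Word 2: "trend" (length 5)
One optimal edit sequence:
  1. delete 'p'  (+1)
  2. delete 'o'  (+1)
  3. substitute 'p' -> 't'  (+1)
  4. substitute 'u' -> 'r'  (+1)
  5. substitute 'l' -> 'e'  (+1)
  6. substitute 'a' -> 'n'  (+1)
  7. substitute 'r' -> 'd'  (+1)
Edit distance = 7
Max length = max(7, 5) = 7
Similarity = 1 - 7/7
= 0.0000


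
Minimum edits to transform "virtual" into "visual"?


Word 1: "virtual" (length 7)
Word 2: "visual" (length 6)
One optimal edit sequence (insert/delete/substitute each cost 1):
  1. keep 'v'
  2. keep 'i'
  3. delete 'r'  (+1)
  4. substitute 't' -> 's'  (+1)
  5. keep 'u'
  6. keep 'a'
  7. keep 'l'
Total edit operations: 2
Edit distance = 2


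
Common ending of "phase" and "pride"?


Word 1: "phase"
Word 2: "pride"
Comparing from end:
  Pos -1: 'e' == 'e'
  Pos -2: 's' != 'd' (stop)
LCS = "e" (length 1)


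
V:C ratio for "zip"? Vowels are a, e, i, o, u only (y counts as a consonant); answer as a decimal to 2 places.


Word: "zip"
Vowels (a,e,i,o,u): 1
Consonants: 2
Ratio = 1/2
= 0.50


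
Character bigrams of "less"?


Word: "less" (length 4)
Number of bigrams = 4 - 2 + 1 = 3
  Position 0: "le"
  Position 1: "es"
  Position 2: "ss"
Bigrams = "le", "es", "ss"


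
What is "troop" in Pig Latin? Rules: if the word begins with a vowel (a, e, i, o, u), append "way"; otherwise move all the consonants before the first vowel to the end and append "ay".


Word: "troop"
Starts with consonant(s) → move to end, add 'ay'
Consonant cluster: "tr"
Pig Latin = "ooptray"


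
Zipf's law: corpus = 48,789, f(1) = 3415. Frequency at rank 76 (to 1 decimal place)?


Zipf's law: f(r) = f(1) / r
f(1) = 3415
f(76) = 3415 / 76
= 44.9 occurrences


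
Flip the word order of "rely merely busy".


Original: "rely merely busy"
Words (1..n): rely | merely | busy
Reversed (n..1): busy | merely | rely
Result = "busy merely rely"


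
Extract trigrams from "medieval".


Word: "medieval" (length 8)
Number of trigrams = 8 - 3 + 1 = 6
  Position 0: "med"
  Position 1: "edi"
  Position 2: "die"
  Position 3: "iev"
  Position 4: "eva"
  Position 5: "val"
Trigrams = "med", "edi", "die", "iev", "eva", "val"


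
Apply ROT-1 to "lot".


Word: "lot"
Shift: 1
Each letter → (letter + shift) mod 26:
  'l' (11) + 1 = 12 → 'm'
  'o' (14) + 1 = 15 → 'p'
  't' (19) + 1 = 20 → 'u'
Result = "mpu"


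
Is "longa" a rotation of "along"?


Word: "along", Candidate: "longa"
Method: check if candidate is substring of word+word
"alongalong" contains "longa"? Yes
Is rotation = Yes


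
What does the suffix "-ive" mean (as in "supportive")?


Suffix: -ive
Example: supportive = support + -ive
Meaning = tending to


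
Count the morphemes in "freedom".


Word: "freedom"
Morphemes: free / -dom
Each morpheme carries meaning
= 2 morphemes


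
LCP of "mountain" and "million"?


Word 1: "mountain"
Word 2: "million"
Comparing from start:
  Pos 0: 'm' == 'm'
  Pos 1: 'o' != 'i' (stop)
LCP = "m" (length 1)


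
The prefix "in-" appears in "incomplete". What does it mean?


Prefix: in-
As in: incomplete -> in- + complete
Meaning = not / into


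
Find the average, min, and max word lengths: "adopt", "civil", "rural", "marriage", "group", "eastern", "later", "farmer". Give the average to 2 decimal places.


Lengths: "adopt"=5, "civil"=5, "rural"=5, "marriage"=8, "group"=5, "eastern"=7, "later"=5, "farmer"=6
Sum = 46, Count = 8
Average = 46/8 = 5.75
= avg=5.75, min=5, max=8


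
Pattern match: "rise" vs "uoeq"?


Pattern of "rise": [0, 1, 2, 3]
Pattern of "uoeq": [0, 1, 2, 3]
Patterns match
Same pattern = Yes


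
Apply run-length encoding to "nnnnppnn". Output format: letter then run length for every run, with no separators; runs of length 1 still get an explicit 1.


String: "nnnnppnn"
Scanning for consecutive runs:
  'n' x 4
  'p' x 2
  'n' x 2
RLE = "n4p2n2"


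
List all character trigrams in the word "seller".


Word: "seller" (length 6)
Number of trigrams = 6 - 3 + 1 = 4
  Position 0: "sel"
  Position 1: "ell"
  Position 2: "lle"
  Position 3: "ler"
Trigrams = "sel", "ell", "lle", "ler"


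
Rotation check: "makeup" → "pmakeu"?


Word: "makeup", Candidate: "pmakeu"
Method: check if candidate is substring of word+word
"makeupmakeup" contains "pmakeu"? Yes
Is rotation = Yes


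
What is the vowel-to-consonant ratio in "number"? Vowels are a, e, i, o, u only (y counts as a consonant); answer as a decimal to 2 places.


Word: "number"
Vowels (a,e,i,o,u): 2
Consonants: 4
Ratio = 2/4
= 0.50


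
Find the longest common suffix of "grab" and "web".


Word 1: "grab"
Word 2: "web"
Comparing from end:
  Pos -1: 'b' == 'b'
  Pos -2: 'a' != 'e' (stop)
LCS = "b" (length 1)


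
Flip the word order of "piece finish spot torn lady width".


Original: "piece finish spot torn lady width"
Words (1..n): piece | finish | spot | torn | lady | width
Reversed (n..1): width | lady | torn | spot | finish | piece
Result = "width lady torn spot finish piece"


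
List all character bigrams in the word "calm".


Word: "calm" (length 4)
Number of bigrams = 4 - 2 + 1 = 3
  Position 0: "ca"
  Position 1: "al"
  Position 2: "lm"
Bigrams = "ca", "al", "lm"


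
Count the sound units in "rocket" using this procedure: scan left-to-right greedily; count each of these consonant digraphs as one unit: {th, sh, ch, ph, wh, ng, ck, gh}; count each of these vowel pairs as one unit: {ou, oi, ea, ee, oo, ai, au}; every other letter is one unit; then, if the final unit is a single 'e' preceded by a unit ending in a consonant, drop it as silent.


Word: "rocket" (6 letters)
Left-to-right scan:
  [1] 'r' (letter)
  [2] 'o' (letter)
  [3] 'ck' (digraph)
  [4] 'e' (letter)
  [5] 't' (letter)
Units from scan: 5
Sound units = 5 units


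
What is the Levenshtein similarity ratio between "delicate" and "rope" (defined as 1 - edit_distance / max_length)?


Word 1: "delicate" (length 8)
Word 2: "rope" (length 4)
One optimal edit sequence:
  1. delete 'd'  (+1)
  2. delete 'e'  (+1)
  3. delete 'l'  (+1)
  4. delete 'i'  (+1)
  5. substitute 'c' -> 'r'  (+1)
  6. substitute 'a' -> 'o'  (+1)
  7. substitute 't' -> 'p'  (+1)
  8. keep 'e'
Edit distance = 7
Max length = max(8, 4) = 8
Similarity = 1 - 7/8
= 0.1250


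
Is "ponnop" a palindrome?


Word: "ponnop"
Reversed: "ponnop"
Forward == Backward? ponnop == ponnop
Palindrome = Yes


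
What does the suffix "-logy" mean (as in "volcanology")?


Suffix: -logy
Example: volcanology = volcano + -logy
Meaning = study of


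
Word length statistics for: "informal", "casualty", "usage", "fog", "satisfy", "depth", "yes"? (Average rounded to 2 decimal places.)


Lengths: "informal"=8, "casualty"=8, "usage"=5, "fog"=3, "satisfy"=7, "depth"=5, "yes"=3
Sum = 39, Count = 7
Average = 39/7 = 5.57
= avg=5.57, min=3, max=8


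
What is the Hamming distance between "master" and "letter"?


Comparing character by character (same length = 6):
  Pos 0: 'm' vs 'l' !=
  Pos 1: 'a' vs 'e' !=
  Pos 2: 's' vs 't' !=
  Pos 3: 't' vs 't' =
  Pos 4: 'e' vs 'e' =
  Pos 5: 'r' vs 'r' =
Hamming distance = 3


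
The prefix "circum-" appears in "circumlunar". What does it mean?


Prefix: circum-
As in: circumlunar -> circum- + lunar
Meaning = around


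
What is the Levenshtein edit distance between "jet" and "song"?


Word 1: "jet" (length 3)
Word 2: "song" (length 4)
One optimal edit sequence (insert/delete/substitute each cost 1):
  1. insert 's'  (+1)
  2. substitute 'j' -> 'o'  (+1)
  3. substitute 'e' -> 'n'  (+1)
  4. substitute 't' -> 'g'  (+1)
Total edit operations: 4
Edit distance = 4


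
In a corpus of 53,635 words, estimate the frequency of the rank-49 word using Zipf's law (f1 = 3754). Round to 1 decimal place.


Zipf's law: f(r) = f(1) / r
f(1) = 3754
f(49) = 3754 / 49
= 76.6 occurrences


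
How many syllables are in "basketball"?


Word: "basketball"
Syllable breakdown: bas-ket-ball
Counting: 3 parts
= 3 syllables


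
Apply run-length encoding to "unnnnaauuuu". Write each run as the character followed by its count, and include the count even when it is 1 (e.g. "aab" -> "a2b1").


String: "unnnnaauuuu"
Scanning for consecutive runs:
  'u' x 1
  'n' x 4
  'a' x 2
  'u' x 4
RLE = "u1n4a2u4"


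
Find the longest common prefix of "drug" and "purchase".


Word 1: "drug"
Word 2: "purchase"
Comparing from start:
  Pos 0: 'd' != 'p' (stop)
LCP = "" (length 0)


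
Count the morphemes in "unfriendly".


Word: "unfriendly"
Morphemes: un- / friend / -ly
Each morpheme carries meaning
= 3 morphemes
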